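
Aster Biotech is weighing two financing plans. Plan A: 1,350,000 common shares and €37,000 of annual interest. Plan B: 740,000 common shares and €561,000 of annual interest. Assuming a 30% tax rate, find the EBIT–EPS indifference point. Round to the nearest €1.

At indifference, (EBIT − 37,000)(1 − t)/1,350,000 = (EBIT − 561,000)(1 − t)/740,000.
The (1 − t) factor cancels: (EBIT − 37,000) × 740,000 = (EBIT − 561,000) × 1,350,000.
Solving, EBIT = (561,000·1,350,000 − 37,000·740,000) / (1,350,000 − 740,000) = 729,970,000,000 / 610,000 = 1,196,672.13.

€1,196,672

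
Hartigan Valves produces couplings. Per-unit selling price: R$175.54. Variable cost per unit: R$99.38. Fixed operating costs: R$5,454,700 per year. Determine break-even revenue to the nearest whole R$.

Contribution margin per unit = R$175.54 − R$99.38 = R$76.16, a CM ratio of R$76.16 ÷ R$175.54 = 0.4339.
Break-even revenue = fixed costs × price ÷ CM = R$5,454,700 × R$175.54 ÷ R$76.16 = R$12,572,453.

R$12,572,453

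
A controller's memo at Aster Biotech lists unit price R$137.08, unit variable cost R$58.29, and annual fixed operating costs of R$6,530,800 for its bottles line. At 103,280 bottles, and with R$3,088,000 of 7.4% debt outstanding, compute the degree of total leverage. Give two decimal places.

At 103,280 units, contribution = 103,280 × R$78.79 = R$8,137,431.20.
Subtracting fixed costs: EBIT = R$8,137,431.20 − R$6,530,800 = R$1,606,631.20. Interest = R$228,512.00.
DOL = R$8,137,431.20 ÷ R$1,606,631.20 = 5.0649; DFL = R$1,606,631.20 ÷ R$1,378,119.20 = 1.1658.
DCL = DOL × DFL = 5.0649 × 1.1658 = 5.9047.

5.90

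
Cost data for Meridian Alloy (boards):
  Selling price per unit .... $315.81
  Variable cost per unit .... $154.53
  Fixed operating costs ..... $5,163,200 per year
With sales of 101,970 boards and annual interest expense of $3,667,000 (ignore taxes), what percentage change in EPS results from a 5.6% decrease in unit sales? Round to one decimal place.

-12.1%

Contribution at this volume is 101,970 × $161.28 = $16,445,721.60.
Operating income = contribution − fixed costs = $16,445,721.60 − $5,163,200 = $11,282,521.60.
Interest = $3,667,000.00, so EBIT − I = $7,615,521.60.
DCL = total CM / (EBIT − I) = $16,445,721.60 / $7,615,521.60 = 2.1595.
%ΔEPS = DCL × %ΔSales = 2.1595 × -5.6% = -12.1%.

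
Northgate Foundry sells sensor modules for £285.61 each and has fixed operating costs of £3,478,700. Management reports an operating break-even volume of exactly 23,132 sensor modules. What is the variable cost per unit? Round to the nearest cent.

At break-even, FC = Q × (P − VC), so P − VC = £3,478,700 ÷ 23,132 = £150.3847.
Hence VC = price − CM = £285.61 − £150.3847 = £135.23.

£135.23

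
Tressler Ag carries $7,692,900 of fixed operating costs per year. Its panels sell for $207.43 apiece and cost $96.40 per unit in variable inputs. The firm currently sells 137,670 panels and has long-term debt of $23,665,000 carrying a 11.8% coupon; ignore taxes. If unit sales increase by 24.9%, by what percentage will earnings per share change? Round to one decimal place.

At 137,670 units, contribution = 137,670 × $111.03 = $15,285,500.10.
Operating income = contribution − fixed costs = $15,285,500.10 − $7,692,900 = $7,592,600.10.
After interest of $2,792,470.00, pre-tax earnings = $4,800,130.10.
Degree of combined leverage = contribution ÷ (EBIT − I) = $15,285,500.10 ÷ $4,800,130.10 = 3.1844.
EPS therefore changes by 3.1844 × (+24.9%) = +79.3%.

+79.3%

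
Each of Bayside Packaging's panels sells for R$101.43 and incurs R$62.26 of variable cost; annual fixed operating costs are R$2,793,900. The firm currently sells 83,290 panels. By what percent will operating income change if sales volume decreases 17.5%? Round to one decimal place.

Total contribution margin = 83,290 × R$39.17 = R$3,262,469.30.
Operating income = contribution − fixed costs = R$3,262,469.30 − R$2,793,900 = R$468,569.30.
So DOL = total CM / EBIT = R$3,262,469.30 / R$468,569.30 = 6.9626.
So EBIT moves 6.9626 × (-17.5%) = -121.8%.

-121.8%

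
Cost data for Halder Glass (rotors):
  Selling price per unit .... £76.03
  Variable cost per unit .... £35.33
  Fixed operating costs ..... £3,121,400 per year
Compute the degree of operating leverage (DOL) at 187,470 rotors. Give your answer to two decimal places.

1.69

Contribution at this volume is 187,470 × £40.70 = £7,630,029.00.
Subtracting fixed costs: EBIT = £7,630,029.00 − £3,121,400 = £4,508,629.00.
DOL = contribution ÷ EBIT = £7,630,029.00 ÷ £4,508,629.00 = 1.6923.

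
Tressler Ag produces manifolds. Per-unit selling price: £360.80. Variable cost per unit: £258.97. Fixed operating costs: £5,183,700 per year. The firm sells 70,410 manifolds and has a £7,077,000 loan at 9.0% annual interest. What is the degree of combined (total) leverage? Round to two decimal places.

5.31

At 70,410 units, contribution = 70,410 × £101.83 = £7,169,850.30.
Subtracting fixed costs: EBIT = £7,169,850.30 − £5,183,700 = £1,986,150.30. Interest = £636,930.00.
DOL = £7,169,850.30 ÷ £1,986,150.30 = 3.6099; DFL = £1,986,150.30 ÷ £1,349,220.30 = 1.4721.
DCL = DOL × DFL = 3.6099 × 1.4721 = 5.3141.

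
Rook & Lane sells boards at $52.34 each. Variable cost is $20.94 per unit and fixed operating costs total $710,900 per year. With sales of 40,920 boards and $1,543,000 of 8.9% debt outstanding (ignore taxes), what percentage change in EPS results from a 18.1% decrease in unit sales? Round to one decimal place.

-53.3%

At 40,920 units, contribution = 40,920 × $31.40 = $1,284,888.00.
Subtracting fixed costs: EBIT = $1,284,888.00 − $710,900 = $573,988.00.
After interest of $137,327.00, pre-tax earnings = $436,661.00.
Degree of combined leverage = contribution ÷ (EBIT − I) = $1,284,888.00 ÷ $436,661.00 = 2.9425.
%ΔEPS = DCL × %ΔSales = 2.9425 × -18.1% = -53.3%.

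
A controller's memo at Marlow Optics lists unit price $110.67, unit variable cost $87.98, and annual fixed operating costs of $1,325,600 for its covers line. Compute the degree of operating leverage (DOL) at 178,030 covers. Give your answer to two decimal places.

Contribution at this volume is 178,030 × $22.69 = $4,039,500.70.
Operating income = contribution − fixed costs = $4,039,500.70 − $1,325,600 = $2,713,900.70.
DOL = contribution ÷ EBIT = $4,039,500.70 ÷ $2,713,900.70 = 1.4884.

1.49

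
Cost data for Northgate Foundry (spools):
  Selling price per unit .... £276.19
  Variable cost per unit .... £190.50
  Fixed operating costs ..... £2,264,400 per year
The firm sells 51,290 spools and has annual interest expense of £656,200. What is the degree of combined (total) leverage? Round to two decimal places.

Total contribution margin = 51,290 × £85.69 = £4,395,040.10.
Operating income = contribution − fixed costs = £4,395,040.10 − £2,264,400 = £2,130,640.10. Interest = £656,200.00.
DOL = £4,395,040.10 ÷ £2,130,640.10 = 2.0628; DFL = £2,130,640.10 ÷ £1,474,440.10 = 1.4451.
DCL = DOL × DFL = 2.0628 × 1.4451 = 2.9810.

2.98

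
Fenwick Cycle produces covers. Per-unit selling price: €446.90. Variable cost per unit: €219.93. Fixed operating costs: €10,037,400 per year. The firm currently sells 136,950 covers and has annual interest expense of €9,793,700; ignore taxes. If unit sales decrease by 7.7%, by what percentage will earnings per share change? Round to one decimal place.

Total contribution margin = 136,950 × €226.97 = €31,083,541.50.
EBIT = €31,083,541.50 − €10,037,400 = €21,046,141.50.
Interest = €9,793,700.00, so EBIT − I = €11,252,441.50.
DCL = total CM / (EBIT − I) = €31,083,541.50 / €11,252,441.50 = 2.7624.
EPS therefore changes by 2.7624 × (-7.7%) = -21.3%.

-21.3%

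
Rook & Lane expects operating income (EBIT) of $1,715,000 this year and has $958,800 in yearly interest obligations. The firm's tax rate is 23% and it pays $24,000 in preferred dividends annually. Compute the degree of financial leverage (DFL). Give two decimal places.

2.37

Interest = $958,800.00.
Pre-tax preferred-dividend burden = $24,000 ÷ (1 − 0.23) = $31,168.83.
DFL = EBIT ÷ [EBIT − I − D_p/(1−t)] = $1,715,000 ÷ [$1,715,000 − $958,800.00 − $31,168.83] = $1,715,000 ÷ $725,031.17 = 2.3654.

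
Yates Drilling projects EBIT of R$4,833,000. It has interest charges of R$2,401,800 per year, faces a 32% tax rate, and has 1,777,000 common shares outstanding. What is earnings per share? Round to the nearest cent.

Pre-tax income = R$4,833,000 − R$2,401,800.00 = R$2,431,200.00.
After tax at 32%: net income = R$2,431,200.00 × 0.68 = R$1,653,216.00.
Per share: R$1,653,216.00 / 1,777,000 shares = R$0.93.

R$0.93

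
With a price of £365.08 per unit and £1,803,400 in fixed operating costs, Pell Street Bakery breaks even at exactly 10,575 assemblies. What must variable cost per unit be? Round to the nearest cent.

At break-even, FC = Q × (P − VC), so P − VC = £1,803,400 ÷ 10,575 = £170.5343.
Variable cost per unit = £365.08 − £170.5343 = £194.55.

£194.55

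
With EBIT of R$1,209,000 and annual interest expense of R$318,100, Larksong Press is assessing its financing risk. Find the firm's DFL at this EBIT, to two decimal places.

Annual interest charges come to R$318,100.00.
DFL = EBIT ÷ (EBIT − I) = R$1,209,000 ÷ (R$1,209,000 − R$318,100.00) = R$1,209,000 ÷ R$890,900.00 = 1.3571.

1.36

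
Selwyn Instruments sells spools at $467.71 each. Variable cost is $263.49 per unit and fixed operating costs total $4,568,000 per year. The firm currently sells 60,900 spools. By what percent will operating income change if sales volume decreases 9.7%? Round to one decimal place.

-15.3%

At 60,900 units, contribution = 60,900 × $204.22 = $12,436,998.00.
Subtracting fixed costs: EBIT = $12,436,998.00 − $4,568,000 = $7,868,998.00.
DOL = contribution ÷ EBIT = $12,436,998.00 ÷ $7,868,998.00 = 1.5805.
Operating income changes by 1.5805 × -9.7% = -15.3%.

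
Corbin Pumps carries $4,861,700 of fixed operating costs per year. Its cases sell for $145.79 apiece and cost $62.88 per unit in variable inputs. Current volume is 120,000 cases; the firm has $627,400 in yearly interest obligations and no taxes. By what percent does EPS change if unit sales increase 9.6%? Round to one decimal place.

+21.4%

Contribution at this volume is 120,000 × $82.91 = $9,949,200.00.
Subtracting fixed costs: EBIT = $9,949,200.00 − $4,861,700 = $5,087,500.00.
Interest = $627,400.00, so EBIT − I = $4,460,100.00.
DCL = total CM / (EBIT − I) = $9,949,200.00 / $4,460,100.00 = 2.2307.
%ΔEPS = DCL × %ΔSales = 2.2307 × +9.6% = +21.4%.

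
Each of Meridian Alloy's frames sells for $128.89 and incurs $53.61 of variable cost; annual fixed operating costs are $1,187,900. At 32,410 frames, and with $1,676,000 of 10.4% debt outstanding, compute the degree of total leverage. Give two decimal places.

At 32,410 units, contribution = 32,410 × $75.28 = $2,439,824.80.
Operating income = contribution − fixed costs = $2,439,824.80 − $1,187,900 = $1,251,924.80. Interest = $174,304.00.
DOL = $2,439,824.80 ÷ $1,251,924.80 = 1.9489; DFL = $1,251,924.80 ÷ $1,077,620.80 = 1.1617.
DCL = DOL × DFL = 1.9489 × 1.1617 = 2.2640.

2.26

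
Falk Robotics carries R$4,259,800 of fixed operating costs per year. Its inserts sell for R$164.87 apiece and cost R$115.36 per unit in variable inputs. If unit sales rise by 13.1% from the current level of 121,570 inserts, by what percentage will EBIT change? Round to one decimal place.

Total contribution margin = 121,570 × R$49.51 = R$6,018,930.70.
Subtracting fixed costs: EBIT = R$6,018,930.70 − R$4,259,800 = R$1,759,130.70.
Degree of operating leverage = R$6,018,930.70 / R$1,759,130.70 = 3.4215.
%ΔEBIT = DOL × %ΔSales = 3.4215 × +13.1% = +44.8%.

+44.8%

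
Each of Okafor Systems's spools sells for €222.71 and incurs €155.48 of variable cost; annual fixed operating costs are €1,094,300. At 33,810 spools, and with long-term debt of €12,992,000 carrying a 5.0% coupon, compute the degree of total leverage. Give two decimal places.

4.30

At 33,810 units, contribution = 33,810 × €67.23 = €2,273,046.30.
EBIT = €2,273,046.30 − €1,094,300 = €1,178,746.30. Interest = €649,600.00.
DOL = €2,273,046.30 ÷ €1,178,746.30 = 1.9284; DFL = €1,178,746.30 ÷ €529,146.30 = 2.2276.
Combined leverage = 1.9284 × 2.2276 = 4.2957.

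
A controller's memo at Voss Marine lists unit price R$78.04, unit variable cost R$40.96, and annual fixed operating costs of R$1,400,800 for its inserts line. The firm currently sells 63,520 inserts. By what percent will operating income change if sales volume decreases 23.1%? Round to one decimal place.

-57.0%

At 63,520 units, contribution = 63,520 × R$37.08 = R$2,355,321.60.
Subtracting fixed costs: EBIT = R$2,355,321.60 − R$1,400,800 = R$954,521.60.
So DOL = total CM / EBIT = R$2,355,321.60 / R$954,521.60 = 2.4675.
So EBIT moves 2.4675 × (-23.1%) = -57.0%.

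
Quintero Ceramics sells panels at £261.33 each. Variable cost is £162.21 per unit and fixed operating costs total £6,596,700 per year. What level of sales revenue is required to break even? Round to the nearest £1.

Contribution margin per unit = £261.33 − £162.21 = £99.12, a CM ratio of £99.12 ÷ £261.33 = 0.3793.
Break-even sales = FC ÷ CM ratio = £6,596,700 × £261.33 / £99.12 = £17,392,208.

£17,392,208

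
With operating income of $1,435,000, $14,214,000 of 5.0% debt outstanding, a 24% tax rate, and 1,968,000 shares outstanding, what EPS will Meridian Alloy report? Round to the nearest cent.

Interest = $710,700.00, so EBT = $1,435,000 − $710,700.00 = $724,300.00.
After tax at 24%: net income = $724,300.00 × 0.76 = $550,468.00.
EPS = $550,468.00 ÷ 1,968,000 = $0.28.

$0.28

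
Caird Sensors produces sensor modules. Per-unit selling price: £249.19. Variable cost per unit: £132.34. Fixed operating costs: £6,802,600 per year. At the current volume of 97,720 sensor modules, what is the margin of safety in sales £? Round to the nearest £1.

£9,843,873

Unit CM = price − variable cost = £249.19 − £132.34 = £116.85. Break-even units = £6,802,600 ÷ £116.85 = 58,216.52; break-even revenue = 58,216.52 × £249.19 = £14,506,973.85.
Actual sales revenue = 97,720 × £249.19 = £24,350,846.80.
Margin of safety = £24,350,846.80 − £14,506,973.85 = £9,843,873.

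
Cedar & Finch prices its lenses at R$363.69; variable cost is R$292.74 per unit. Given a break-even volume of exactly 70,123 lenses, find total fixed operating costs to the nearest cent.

Contribution margin per unit = R$363.69 − R$292.74 = R$70.95.
Fixed costs = break-even units × CM = 70,123 × R$70.95 = R$4,975,226.85.

R$4,975,226.85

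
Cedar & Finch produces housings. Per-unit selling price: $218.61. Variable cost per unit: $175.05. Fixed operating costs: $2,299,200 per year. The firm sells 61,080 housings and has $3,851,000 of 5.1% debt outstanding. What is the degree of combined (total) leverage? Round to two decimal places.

16.12

At 61,080 units, contribution = 61,080 × $43.56 = $2,660,644.80.
Subtracting fixed costs: EBIT = $2,660,644.80 − $2,299,200 = $361,444.80. Interest = $196,401.00, so EBIT − I = $165,043.80.
DCL = contribution ÷ (EBIT − I) = $2,660,644.80 ÷ $165,043.80 = 16.1208.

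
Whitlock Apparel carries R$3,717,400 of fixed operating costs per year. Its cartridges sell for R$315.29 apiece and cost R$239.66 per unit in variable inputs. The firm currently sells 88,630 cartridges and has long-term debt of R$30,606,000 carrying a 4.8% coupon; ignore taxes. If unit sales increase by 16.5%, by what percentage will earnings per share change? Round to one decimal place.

At 88,630 units, contribution = 88,630 × R$75.63 = R$6,703,086.90.
EBIT = R$6,703,086.90 − R$3,717,400 = R$2,985,686.90.
Interest = R$1,469,088.00, so EBIT − I = R$1,516,598.90.
Degree of combined leverage = contribution ÷ (EBIT − I) = R$6,703,086.90 ÷ R$1,516,598.90 = 4.4198.
EPS therefore changes by 4.4198 × (+16.5%) = +72.9%.

+72.9%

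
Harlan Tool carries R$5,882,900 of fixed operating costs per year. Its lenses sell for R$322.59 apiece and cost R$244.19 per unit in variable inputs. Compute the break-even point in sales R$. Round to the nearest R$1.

CM per unit = R$322.59 − R$244.19 = R$78.40; CM ratio = R$78.40 / R$322.59 = 0.2430.
Break-even sales = FC ÷ CM ratio = R$5,882,900 × R$322.59 / R$78.40 = R$24,206,183.

R$24,206,183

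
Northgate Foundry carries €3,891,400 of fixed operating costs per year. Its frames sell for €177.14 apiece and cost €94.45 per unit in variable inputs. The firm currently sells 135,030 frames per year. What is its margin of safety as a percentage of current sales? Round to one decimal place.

Each unit contributes €177.14 − €94.45 = €82.69. Break-even units = €3,891,400 ÷ €82.69 = 47,060.10; break-even revenue = 47,060.10 × €177.14 = €8,336,226.82.
Actual sales revenue = 135,030 × €177.14 = €23,919,214.20.
Margin of safety = (€23,919,214.20 − €8,336,226.82) ÷ €23,919,214.20 = 65.1%.

65.1%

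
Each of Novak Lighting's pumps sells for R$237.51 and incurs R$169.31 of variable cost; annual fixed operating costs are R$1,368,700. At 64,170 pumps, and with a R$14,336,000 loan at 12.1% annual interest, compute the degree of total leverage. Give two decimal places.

3.44

Total contribution margin = 64,170 × R$68.20 = R$4,376,394.00.
EBIT = R$4,376,394.00 − R$1,368,700 = R$3,007,694.00. Interest = R$1,734,656.00.
DOL = R$4,376,394.00 ÷ R$3,007,694.00 = 1.4551; DFL = R$3,007,694.00 ÷ R$1,273,038.00 = 2.3626.
Combined leverage = 1.4551 × 2.3626 = 3.4378.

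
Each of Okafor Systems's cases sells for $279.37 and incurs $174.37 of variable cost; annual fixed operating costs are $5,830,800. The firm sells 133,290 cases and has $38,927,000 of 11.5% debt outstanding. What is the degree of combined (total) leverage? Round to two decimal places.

Contribution at this volume is 133,290 × $105.00 = $13,995,450.00.
EBIT = $13,995,450.00 − $5,830,800 = $8,164,650.00. Interest = $4,476,605.00, so EBIT − I = $3,688,045.00.
DCL = contribution ÷ (EBIT − I) = $13,995,450.00 ÷ $3,688,045.00 = 3.7948.

3.79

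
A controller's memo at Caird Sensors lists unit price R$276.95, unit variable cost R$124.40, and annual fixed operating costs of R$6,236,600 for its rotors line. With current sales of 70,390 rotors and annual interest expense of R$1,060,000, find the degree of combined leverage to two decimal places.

At 70,390 units, contribution = 70,390 × R$152.55 = R$10,737,994.50.
Operating income = contribution − fixed costs = R$10,737,994.50 − R$6,236,600 = R$4,501,394.50. Interest = R$1,060,000.00.
DOL = R$10,737,994.50 ÷ R$4,501,394.50 = 2.3855; DFL = R$4,501,394.50 ÷ R$3,441,394.50 = 1.3080.
Combined leverage = 2.3855 × 1.3080 = 3.1202.

3.12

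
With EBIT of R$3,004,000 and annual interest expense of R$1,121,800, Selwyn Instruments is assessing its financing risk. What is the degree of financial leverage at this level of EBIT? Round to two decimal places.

1.60

Annual interest charges come to R$1,121,800.00.
Degree of financial leverage = EBIT / (EBIT − interest) = R$3,004,000 / R$1,882,200.00 = 1.5960.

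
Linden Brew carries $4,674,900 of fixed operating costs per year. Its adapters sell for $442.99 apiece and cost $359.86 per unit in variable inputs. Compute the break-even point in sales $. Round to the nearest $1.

$24,911,993

Contribution margin per unit = $442.99 − $359.86 = $83.13, a CM ratio of $83.13 ÷ $442.99 = 0.1877.
Break-even revenue = fixed costs × price ÷ CM = $4,674,900 × $442.99 ÷ $83.13 = $24,911,993.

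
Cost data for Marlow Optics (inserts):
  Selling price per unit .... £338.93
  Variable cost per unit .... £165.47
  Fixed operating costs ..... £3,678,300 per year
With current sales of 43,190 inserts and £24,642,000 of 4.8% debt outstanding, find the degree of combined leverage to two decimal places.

Contribution at this volume is 43,190 × £173.46 = £7,491,737.40.
Subtracting fixed costs: EBIT = £7,491,737.40 − £3,678,300 = £3,813,437.40. Interest = £1,182,816.00, so EBIT − I = £2,630,621.40.
Degree of total leverage = total CM / (EBIT − interest) = £7,491,737.40 / £2,630,621.40 = 2.8479.

2.85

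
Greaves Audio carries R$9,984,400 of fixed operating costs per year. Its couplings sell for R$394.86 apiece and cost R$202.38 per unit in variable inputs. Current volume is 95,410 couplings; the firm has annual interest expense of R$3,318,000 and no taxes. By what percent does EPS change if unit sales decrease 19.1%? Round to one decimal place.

-69.3%

At 95,410 units, contribution = 95,410 × R$192.48 = R$18,364,516.80.
Operating income = contribution − fixed costs = R$18,364,516.80 − R$9,984,400 = R$8,380,116.80.
After interest of R$3,318,000.00, pre-tax earnings = R$5,062,116.80.
Degree of combined leverage = contribution ÷ (EBIT − I) = R$18,364,516.80 ÷ R$5,062,116.80 = 3.6278.
EPS therefore changes by 3.6278 × (-19.1%) = -69.3%.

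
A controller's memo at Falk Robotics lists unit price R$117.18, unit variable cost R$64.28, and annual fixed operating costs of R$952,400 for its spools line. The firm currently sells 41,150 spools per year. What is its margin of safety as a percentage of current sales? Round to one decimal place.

56.2%

Unit CM = price − variable cost = R$117.18 − R$64.28 = R$52.90. Break-even units = R$952,400 ÷ R$52.90 = 18,003.78; break-even revenue = 18,003.78 × R$117.18 = R$2,109,683.02.
Current sales = 41,150 × R$117.18 = R$4,821,957.00.
Margin of safety = (R$4,821,957.00 − R$2,109,683.02) ÷ R$4,821,957.00 = 56.2%.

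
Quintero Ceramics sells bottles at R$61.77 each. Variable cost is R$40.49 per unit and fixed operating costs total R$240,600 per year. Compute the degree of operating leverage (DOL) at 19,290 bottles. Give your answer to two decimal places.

At 19,290 units, contribution = 19,290 × R$21.28 = R$410,491.20.
Subtracting fixed costs: EBIT = R$410,491.20 − R$240,600 = R$169,891.20.
So DOL = total CM / EBIT = R$410,491.20 / R$169,891.20 = 2.4162.

2.42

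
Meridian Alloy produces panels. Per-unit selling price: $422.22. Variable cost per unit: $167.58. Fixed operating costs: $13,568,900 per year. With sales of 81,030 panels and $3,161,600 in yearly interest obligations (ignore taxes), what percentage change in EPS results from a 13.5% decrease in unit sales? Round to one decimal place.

At 81,030 units, contribution = 81,030 × $254.64 = $20,633,479.20.
EBIT = $20,633,479.20 − $13,568,900 = $7,064,579.20.
Interest = $3,161,600.00, so EBIT − I = $3,902,979.20.
Degree of combined leverage = contribution ÷ (EBIT − I) = $20,633,479.20 ÷ $3,902,979.20 = 5.2866.
EPS therefore changes by 5.2866 × (-13.5%) = -71.4%.

-71.4%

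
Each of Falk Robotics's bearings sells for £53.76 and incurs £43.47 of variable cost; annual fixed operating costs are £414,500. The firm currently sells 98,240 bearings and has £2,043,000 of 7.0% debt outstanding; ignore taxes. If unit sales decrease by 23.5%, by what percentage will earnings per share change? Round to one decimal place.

-52.4%

Contribution at this volume is 98,240 × £10.29 = £1,010,889.60.
Subtracting fixed costs: EBIT = £1,010,889.60 − £414,500 = £596,389.60.
Interest = £143,010.00, so EBIT − I = £453,379.60.
Degree of combined leverage = contribution ÷ (EBIT − I) = £1,010,889.60 ÷ £453,379.60 = 2.2297.
%ΔEPS = DCL × %ΔSales = 2.2297 × -23.5% = -52.4%.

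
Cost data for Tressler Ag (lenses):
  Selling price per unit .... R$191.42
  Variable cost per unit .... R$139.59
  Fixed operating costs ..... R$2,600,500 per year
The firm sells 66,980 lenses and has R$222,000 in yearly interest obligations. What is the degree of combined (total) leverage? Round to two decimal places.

5.35

Contribution at this volume is 66,980 × R$51.83 = R$3,471,573.40.
Operating income = contribution − fixed costs = R$3,471,573.40 − R$2,600,500 = R$871,073.40. Interest = R$222,000.00, so EBIT − I = R$649,073.40.
DCL = contribution ÷ (EBIT − I) = R$3,471,573.40 ÷ R$649,073.40 = 5.3485.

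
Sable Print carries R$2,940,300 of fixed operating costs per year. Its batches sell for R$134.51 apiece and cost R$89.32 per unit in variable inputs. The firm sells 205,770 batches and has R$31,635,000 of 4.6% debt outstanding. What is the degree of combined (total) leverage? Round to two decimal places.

Total contribution margin = 205,770 × R$45.19 = R$9,298,746.30.
Subtracting fixed costs: EBIT = R$9,298,746.30 − R$2,940,300 = R$6,358,446.30. Interest = R$1,455,210.00.
DOL = R$9,298,746.30 ÷ R$6,358,446.30 = 1.4624; DFL = R$6,358,446.30 ÷ R$4,903,236.30 = 1.2968.
DCL = DOL × DFL = 1.4624 × 1.2968 = 1.8964.

1.90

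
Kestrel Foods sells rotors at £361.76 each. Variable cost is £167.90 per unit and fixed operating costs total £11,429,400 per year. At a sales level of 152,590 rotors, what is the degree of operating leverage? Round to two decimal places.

1.63

Total contribution margin = 152,590 × £193.86 = £29,581,097.40.
Operating income = contribution − fixed costs = £29,581,097.40 − £11,429,400 = £18,151,697.40.
Degree of operating leverage = £29,581,097.40 / £18,151,697.40 = 1.6297.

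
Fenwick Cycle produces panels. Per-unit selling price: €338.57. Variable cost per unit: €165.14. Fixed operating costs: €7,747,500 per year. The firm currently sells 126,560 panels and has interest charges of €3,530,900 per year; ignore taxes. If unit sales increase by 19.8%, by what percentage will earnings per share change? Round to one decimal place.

+40.7%

At 126,560 units, contribution = 126,560 × €173.43 = €21,949,300.80.
Subtracting fixed costs: EBIT = €21,949,300.80 − €7,747,500 = €14,201,800.80.
After interest of €3,530,900.00, pre-tax earnings = €10,670,900.80.
DCL = total CM / (EBIT − I) = €21,949,300.80 / €10,670,900.80 = 2.0569.
%ΔEPS = DCL × %ΔSales = 2.0569 × +19.8% = +40.7%.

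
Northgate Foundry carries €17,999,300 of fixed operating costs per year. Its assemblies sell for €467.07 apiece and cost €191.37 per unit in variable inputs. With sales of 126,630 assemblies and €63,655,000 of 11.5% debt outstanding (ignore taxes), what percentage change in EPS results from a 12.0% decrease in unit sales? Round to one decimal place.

At 126,630 units, contribution = 126,630 × €275.70 = €34,911,891.00.
Operating income = contribution − fixed costs = €34,911,891.00 − €17,999,300 = €16,912,591.00.
After interest of €7,320,325.00, pre-tax earnings = €9,592,266.00.
Degree of combined leverage = contribution ÷ (EBIT − I) = €34,911,891.00 ÷ €9,592,266.00 = 3.6396.
EPS therefore changes by 3.6396 × (-12.0%) = -43.7%.

-43.7%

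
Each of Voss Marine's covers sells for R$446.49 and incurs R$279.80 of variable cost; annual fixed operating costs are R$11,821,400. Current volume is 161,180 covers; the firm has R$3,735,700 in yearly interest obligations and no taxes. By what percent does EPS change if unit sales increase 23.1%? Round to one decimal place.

+54.9%

At 161,180 units, contribution = 161,180 × R$166.69 = R$26,867,094.20.
Subtracting fixed costs: EBIT = R$26,867,094.20 − R$11,821,400 = R$15,045,694.20.
After interest of R$3,735,700.00, pre-tax earnings = R$11,309,994.20.
Degree of combined leverage = contribution ÷ (EBIT − I) = R$26,867,094.20 ÷ R$11,309,994.20 = 2.3755.
EPS therefore changes by 2.3755 × (+23.1%) = +54.9%.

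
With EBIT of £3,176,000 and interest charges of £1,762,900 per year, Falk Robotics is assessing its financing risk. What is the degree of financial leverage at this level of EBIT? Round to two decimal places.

2.25

Annual interest charges come to £1,762,900.00.
DFL = EBIT ÷ (EBIT − I) = £3,176,000 ÷ (£3,176,000 − £1,762,900.00) = £3,176,000 ÷ £1,413,100.00 = 2.2475.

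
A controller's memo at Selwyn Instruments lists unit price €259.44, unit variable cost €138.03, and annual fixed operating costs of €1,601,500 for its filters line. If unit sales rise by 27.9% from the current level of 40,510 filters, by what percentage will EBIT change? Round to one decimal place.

Total contribution margin = 40,510 × €121.41 = €4,918,319.10.
EBIT = €4,918,319.10 − €1,601,500 = €3,316,819.10.
So DOL = total CM / EBIT = €4,918,319.10 / €3,316,819.10 = 1.4828.
Operating income changes by 1.4828 × +27.9% = +41.4%.

+41.4%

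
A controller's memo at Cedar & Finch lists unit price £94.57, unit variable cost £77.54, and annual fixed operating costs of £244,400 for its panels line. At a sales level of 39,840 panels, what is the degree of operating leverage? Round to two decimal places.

1.56

Total contribution margin = 39,840 × £17.03 = £678,475.20.
Operating income = contribution − fixed costs = £678,475.20 − £244,400 = £434,075.20.
Degree of operating leverage = £678,475.20 / £434,075.20 = 1.5630.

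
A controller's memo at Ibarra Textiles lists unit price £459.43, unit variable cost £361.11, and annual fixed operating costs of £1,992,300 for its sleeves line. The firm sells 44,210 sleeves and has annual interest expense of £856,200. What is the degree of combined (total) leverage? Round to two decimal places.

Total contribution margin = 44,210 × £98.32 = £4,346,727.20.
Subtracting fixed costs: EBIT = £4,346,727.20 − £1,992,300 = £2,354,427.20. Interest = £856,200.00, so EBIT − I = £1,498,227.20.
Degree of total leverage = total CM / (EBIT − interest) = £4,346,727.20 / £1,498,227.20 = 2.9012.

2.90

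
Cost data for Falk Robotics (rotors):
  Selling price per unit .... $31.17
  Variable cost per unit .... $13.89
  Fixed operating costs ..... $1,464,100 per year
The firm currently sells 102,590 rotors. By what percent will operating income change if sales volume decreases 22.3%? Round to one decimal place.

-128.1%

At 102,590 units, contribution = 102,590 × $17.28 = $1,772,755.20.
EBIT = $1,772,755.20 − $1,464,100 = $308,655.20.
Degree of operating leverage = $1,772,755.20 / $308,655.20 = 5.7435.
%ΔEBIT = DOL × %ΔSales = 5.7435 × -22.3% = -128.1%.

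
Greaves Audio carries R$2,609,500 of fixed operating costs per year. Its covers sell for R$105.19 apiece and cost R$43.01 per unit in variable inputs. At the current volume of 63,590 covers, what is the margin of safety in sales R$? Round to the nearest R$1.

Each unit contributes R$105.19 − R$43.01 = R$62.18. Break-even units = R$2,609,500 ÷ R$62.18 = 41,966.87; break-even revenue = 41,966.87 × R$105.19 = R$4,414,495.09.
Current sales = 63,590 × R$105.19 = R$6,689,032.10.
Margin of safety = R$6,689,032.10 − R$4,414,495.09 = R$2,274,537.

R$2,274,537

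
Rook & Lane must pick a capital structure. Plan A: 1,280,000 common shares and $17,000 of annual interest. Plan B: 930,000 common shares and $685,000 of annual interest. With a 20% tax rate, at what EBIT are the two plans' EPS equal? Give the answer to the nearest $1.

Set EPS_A = EPS_B: (EBIT − $17,000)(1 − 0.20) ÷ 1,280,000 = (EBIT − $685,000)(1 − 0.20) ÷ 930,000.
Cancelling (1 − t) and cross-multiplying: 930,000·(EBIT − 17,000) = 1,280,000·(EBIT − 685,000).
EBIT × (1,280,000 − 930,000) = 685,000 × 1,280,000 − 17,000 × 930,000 = 860,990,000,000, so EBIT = 860,990,000,000 ÷ 350,000 = 2,459,971.43.

$2,459,971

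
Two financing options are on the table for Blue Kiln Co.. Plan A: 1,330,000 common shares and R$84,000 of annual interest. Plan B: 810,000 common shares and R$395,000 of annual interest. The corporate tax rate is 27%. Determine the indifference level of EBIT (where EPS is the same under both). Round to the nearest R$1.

At indifference, (EBIT − 84,000)(1 − t)/1,330,000 = (EBIT − 395,000)(1 − t)/810,000.
The (1 − t) factor cancels: (EBIT − 84,000) × 810,000 = (EBIT − 395,000) × 1,330,000.
EBIT × (1,330,000 − 810,000) = 395,000 × 1,330,000 − 84,000 × 810,000 = 457,310,000,000, so EBIT = 457,310,000,000 ÷ 520,000 = 879,442.31.

R$879,442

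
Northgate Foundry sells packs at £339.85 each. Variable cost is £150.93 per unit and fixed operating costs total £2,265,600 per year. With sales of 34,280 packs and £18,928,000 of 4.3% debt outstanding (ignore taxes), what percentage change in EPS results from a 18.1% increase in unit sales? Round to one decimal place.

Contribution at this volume is 34,280 × £188.92 = £6,476,177.60.
Subtracting fixed costs: EBIT = £6,476,177.60 − £2,265,600 = £4,210,577.60.
Interest = £813,904.00, so EBIT − I = £3,396,673.60.
Degree of combined leverage = contribution ÷ (EBIT − I) = £6,476,177.60 ÷ £3,396,673.60 = 1.9066.
EPS therefore changes by 1.9066 × (+18.1%) = +34.5%.

+34.5%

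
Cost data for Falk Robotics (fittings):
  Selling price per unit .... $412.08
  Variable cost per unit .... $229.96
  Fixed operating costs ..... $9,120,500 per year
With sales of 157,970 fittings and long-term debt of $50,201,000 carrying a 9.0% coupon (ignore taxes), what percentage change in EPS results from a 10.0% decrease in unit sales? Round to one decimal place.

Contribution at this volume is 157,970 × $182.12 = $28,769,496.40.
Operating income = contribution − fixed costs = $28,769,496.40 − $9,120,500 = $19,648,996.40.
After interest of $4,518,090.00, pre-tax earnings = $15,130,906.40.
DCL = total CM / (EBIT − I) = $28,769,496.40 / $15,130,906.40 = 1.9014.
EPS therefore changes by 1.9014 × (-10.0%) = -19.0%.

-19.0%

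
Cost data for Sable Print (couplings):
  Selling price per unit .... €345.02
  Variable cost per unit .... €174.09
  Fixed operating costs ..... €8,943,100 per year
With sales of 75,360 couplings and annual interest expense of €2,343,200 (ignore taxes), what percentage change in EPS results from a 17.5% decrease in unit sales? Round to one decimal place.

At 75,360 units, contribution = 75,360 × €170.93 = €12,881,284.80.
EBIT = €12,881,284.80 − €8,943,100 = €3,938,184.80.
Interest = €2,343,200.00, so EBIT − I = €1,594,984.80.
Degree of combined leverage = contribution ÷ (EBIT − I) = €12,881,284.80 ÷ €1,594,984.80 = 8.0761.
%ΔEPS = DCL × %ΔSales = 8.0761 × -17.5% = -141.3%.

-141.3%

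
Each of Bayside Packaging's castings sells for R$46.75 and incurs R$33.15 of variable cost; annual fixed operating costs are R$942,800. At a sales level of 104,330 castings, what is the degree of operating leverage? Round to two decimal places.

Contribution at this volume is 104,330 × R$13.60 = R$1,418,888.00.
EBIT = R$1,418,888.00 − R$942,800 = R$476,088.00.
So DOL = total CM / EBIT = R$1,418,888.00 / R$476,088.00 = 2.9803.

2.98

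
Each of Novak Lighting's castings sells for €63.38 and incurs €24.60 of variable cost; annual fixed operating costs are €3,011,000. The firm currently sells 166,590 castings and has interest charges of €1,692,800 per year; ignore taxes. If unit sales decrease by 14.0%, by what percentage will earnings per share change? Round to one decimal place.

Total contribution margin = 166,590 × €38.78 = €6,460,360.20.
Operating income = contribution − fixed costs = €6,460,360.20 − €3,011,000 = €3,449,360.20.
After interest of €1,692,800.00, pre-tax earnings = €1,756,560.20.
Degree of combined leverage = contribution ÷ (EBIT − I) = €6,460,360.20 ÷ €1,756,560.20 = 3.6778.
EPS therefore changes by 3.6778 × (-14.0%) = -51.5%.

-51.5%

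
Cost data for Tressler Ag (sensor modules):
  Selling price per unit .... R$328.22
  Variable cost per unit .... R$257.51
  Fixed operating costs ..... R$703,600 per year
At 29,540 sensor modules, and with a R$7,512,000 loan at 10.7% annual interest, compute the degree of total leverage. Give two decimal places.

Total contribution margin = 29,540 × R$70.71 = R$2,088,773.40.
Operating income = contribution − fixed costs = R$2,088,773.40 − R$703,600 = R$1,385,173.40. Interest = R$803,784.00, so EBIT − I = R$581,389.40.
DCL = contribution ÷ (EBIT − I) = R$2,088,773.40 ÷ R$581,389.40 = 3.5927.

3.59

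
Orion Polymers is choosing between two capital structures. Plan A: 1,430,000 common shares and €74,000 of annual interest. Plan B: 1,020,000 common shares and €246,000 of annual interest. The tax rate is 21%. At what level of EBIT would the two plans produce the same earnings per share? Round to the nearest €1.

Set EPS_A = EPS_B: (EBIT − €74,000)(1 − 0.21) ÷ 1,430,000 = (EBIT − €246,000)(1 − 0.21) ÷ 1,020,000.
The (1 − t) factor cancels: (EBIT − 74,000) × 1,020,000 = (EBIT − 246,000) × 1,430,000.
Solving, EBIT = (246,000·1,430,000 − 74,000·1,020,000) / (1,430,000 − 1,020,000) = 276,300,000,000 / 410,000 = 673,902.44.

€673,902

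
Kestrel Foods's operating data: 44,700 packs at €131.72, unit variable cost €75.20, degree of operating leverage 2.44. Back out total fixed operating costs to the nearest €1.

Total contribution margin = 44,700 × €56.52 = €2,526,444.00.
Since DOL = CM ÷ EBIT, EBIT = €2,526,444.00 ÷ 2.44 = €1,035,427.87.
And FC = contribution − EBIT = €2,526,444.00 − €1,035,427.87 = €1,491,016.

€1,491,016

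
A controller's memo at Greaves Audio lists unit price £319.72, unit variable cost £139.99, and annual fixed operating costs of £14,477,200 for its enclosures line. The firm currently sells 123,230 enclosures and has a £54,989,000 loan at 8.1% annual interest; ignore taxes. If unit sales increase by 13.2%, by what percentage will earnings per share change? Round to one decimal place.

+90.9%

Contribution at this volume is 123,230 × £179.73 = £22,148,127.90.
Operating income = contribution − fixed costs = £22,148,127.90 − £14,477,200 = £7,670,927.90.
After interest of £4,454,109.00, pre-tax earnings = £3,216,818.90.
DCL = total CM / (EBIT − I) = £22,148,127.90 / £3,216,818.90 = 6.8851.
EPS therefore changes by 6.8851 × (+13.2%) = +90.9%.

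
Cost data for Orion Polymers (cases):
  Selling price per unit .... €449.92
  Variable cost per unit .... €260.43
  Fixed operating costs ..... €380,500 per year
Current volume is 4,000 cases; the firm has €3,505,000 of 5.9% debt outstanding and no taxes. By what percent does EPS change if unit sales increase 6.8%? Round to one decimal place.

+30.2%

Contribution at this volume is 4,000 × €189.49 = €757,960.00.
Subtracting fixed costs: EBIT = €757,960.00 − €380,500 = €377,460.00.
After interest of €206,795.00, pre-tax earnings = €170,665.00.
DCL = total CM / (EBIT − I) = €757,960.00 / €170,665.00 = 4.4412.
EPS therefore changes by 4.4412 × (+6.8%) = +30.2%.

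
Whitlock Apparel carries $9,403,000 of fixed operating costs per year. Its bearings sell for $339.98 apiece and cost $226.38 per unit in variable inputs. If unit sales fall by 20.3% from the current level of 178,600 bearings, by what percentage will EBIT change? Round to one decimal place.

Total contribution margin = 178,600 × $113.60 = $20,288,960.00.
EBIT = $20,288,960.00 − $9,403,000 = $10,885,960.00.
Degree of operating leverage = $20,288,960.00 / $10,885,960.00 = 1.8638.
%ΔEBIT = DOL × %ΔSales = 1.8638 × -20.3% = -37.8%.

-37.8%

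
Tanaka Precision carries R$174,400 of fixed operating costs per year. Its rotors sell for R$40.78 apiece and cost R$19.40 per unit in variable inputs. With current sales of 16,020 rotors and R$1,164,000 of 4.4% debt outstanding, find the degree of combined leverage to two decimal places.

Total contribution margin = 16,020 × R$21.38 = R$342,507.60.
Subtracting fixed costs: EBIT = R$342,507.60 − R$174,400 = R$168,107.60. Interest = R$51,216.00.
DOL = R$342,507.60 ÷ R$168,107.60 = 2.0374; DFL = R$168,107.60 ÷ R$116,891.60 = 1.4381.
Combined leverage = 2.0374 × 1.4381 = 2.9300.

2.93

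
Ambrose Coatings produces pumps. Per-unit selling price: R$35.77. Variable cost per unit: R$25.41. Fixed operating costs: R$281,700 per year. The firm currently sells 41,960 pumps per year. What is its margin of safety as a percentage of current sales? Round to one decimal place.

Each unit contributes R$35.77 − R$25.41 = R$10.36. Break-even units = R$281,700 ÷ R$10.36 = 27,191.12; break-even revenue = 27,191.12 × R$35.77 = R$972,626.35.
Actual sales revenue = 41,960 × R$35.77 = R$1,500,909.20.
Margin of safety = (R$1,500,909.20 − R$972,626.35) ÷ R$1,500,909.20 = 35.2%.

35.2%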